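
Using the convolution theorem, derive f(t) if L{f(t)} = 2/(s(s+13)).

2/(s(s+13)) = (2/s)·(1/(s+13)) = L{2}·L{e^(-13t)}. By convolution, f(t) = 2*e^(-13t) = ∫₀ᵗ 2·e^(-13τ) dτ = 2·(1 - e^(-13t))/13

Final answer: 2·(1 - e^(-13t))/13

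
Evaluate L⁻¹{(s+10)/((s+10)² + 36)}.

Using frequency shift: L⁻¹{(s-a)/((s-a)² + b²)} = e^(at)cos(bt). Here a=-10, b=6

Final answer: e^(-10t)·cos(6t)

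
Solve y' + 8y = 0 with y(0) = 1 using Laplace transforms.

L{y'} + 8L{y} = 0. sY - 1 + 8Y = 0. Y(s+8) = 1. Y = 1/(s+8)

Final answer: y(t) = e^(-8t)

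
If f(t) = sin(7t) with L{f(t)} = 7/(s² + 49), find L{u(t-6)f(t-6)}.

Time shift theorem: L{u(t-a)f(t-a)} = e^(-as)F(s). Here a=6, F(s) = 7/(s² + 49), so L{u(t-6)f(t-6)} = e^(-6s)·7/(s² + 49)

Final answer: e^(-6s)·7/(s² + 49)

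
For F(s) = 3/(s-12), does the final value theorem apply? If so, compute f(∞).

sF(s) = 3s/(s-12) has a pole at s = 12 in the right half-plane. Theorem does NOT apply (unstable system; f(t) = 3·e^(12t) grows without bound).

Final answer: Not applicable (unstable)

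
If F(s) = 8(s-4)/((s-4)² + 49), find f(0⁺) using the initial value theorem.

f(0⁺) = lim_{s→∞} sF(s) = lim_{s→∞} 8s(s-4)/((s-4)² + 49) = 8

Final answer: 8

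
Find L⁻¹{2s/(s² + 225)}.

This is the form c·s/(s² + a²) with a = 15, c = 2. L⁻¹ = 2·cos(15t)

Final answer: 2·cos(15t)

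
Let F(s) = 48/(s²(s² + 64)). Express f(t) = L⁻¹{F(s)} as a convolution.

48/(s²(s² + 64)) = (1/s²)·(48/(s² + 64)) = L{t}·L{6·sin(8t)}. So f(t) = t*(6·sin(8t)) = ∫₀ᵗ 6τ·sin(8(t-τ)) dτ

Final answer: ∫₀ᵗ 6τ·sin(8(t-τ)) dτ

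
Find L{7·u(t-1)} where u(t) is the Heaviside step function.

L{u(t-a)} = e^(-as)/s. Here a=1, so L{u(t-1)} = e^(-s)/s, and L{7·u(t-1)} = 7·e^(-s)/s

Final answer: 7·e^(-s)/s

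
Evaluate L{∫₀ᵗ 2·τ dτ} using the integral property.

L{∫₀ᵗ f(τ)dτ} = F(s)/s with f(t) = 2t. F(s) = 2/s^2, so L{∫₀ᵗ 2·τ dτ} = (2/s^2)/s = 2/s^3. (Check: ∫₀ᵗ 2·τ dτ = 2t^2/2.)

Final answer: 2/s^3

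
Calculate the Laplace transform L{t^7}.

L{t^n} = n!/s^(n+1), so L{t^7} = 5040/s^8

Final answer: 5040/s^8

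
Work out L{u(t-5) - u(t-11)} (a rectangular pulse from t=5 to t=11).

L{u(t-a)} = e^(-as)/s. L{u(t-5) - u(t-11)} = (e^(-5s) - e^(-11s))/s

Final answer: (e^(-5s) - e^(-11s))/s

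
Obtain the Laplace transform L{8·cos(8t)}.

L{cos(ωt)} = s/(s² + ω²), so L{cos(8t)} = s/(s² + 64). Then L{8·cos(8t)} = 8·s/(s² + 64) = 8s/(s² + 64)

Final answer: 8s/(s² + 64)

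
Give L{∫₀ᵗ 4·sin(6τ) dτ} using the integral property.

L{∫₀ᵗ f(τ)dτ} = F(s)/s with F(s) = 24/(s² + 36), so the result is (24/(s² + 36))/s = 24/(s(s² + 36))

Final answer: 24/(s(s² + 36))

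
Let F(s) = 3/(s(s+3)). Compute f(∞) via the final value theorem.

f(∞) = lim_{s→0} s·3/(s(s+3)) = lim_{s→0} 3/(s+3) = 3/3 = 1

Final answer: 1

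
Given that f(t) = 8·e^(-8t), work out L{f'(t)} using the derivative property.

f(0) = 8, F(s) = 8/(s+8). L{f'(t)} = s·F(s) - f(0) = 8s/(s+8) - 8 = (8s - 8(s+8))/(s+8) = -64/(s+8)

Final answer: -64/(s+8)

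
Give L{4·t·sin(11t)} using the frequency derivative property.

L{sin(11t)} = 11/(s² + 121). By L{t·f(t)} = -F'(s): -d/ds[11/(s² + 121)] = -(11)·(-2s)/(s² + 121)² = 22s/(s² + 121)². Then L{4·t·sin(11t)} = 4·22s/(s² + 121)² = 88s/(s² + 121)²

Final answer: 88s/(s² + 121)²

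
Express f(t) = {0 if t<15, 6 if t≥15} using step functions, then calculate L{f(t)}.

f(t) = 6·u(t-15). L{u(t-15)} = e^(-15s)/s, so L{f(t)} = 6·e^(-15s)/s

Final answer: 6·e^(-15s)/s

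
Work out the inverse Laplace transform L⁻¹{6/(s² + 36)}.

L⁻¹{6/(s² + 36)} = sin(6t)

Final answer: sin(6t)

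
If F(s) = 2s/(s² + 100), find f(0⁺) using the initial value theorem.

f(0⁺) = lim_{s→∞} s·2s/(s² + 100) = lim_{s→∞} 2s²/(s² + 100) = 2

Final answer: 2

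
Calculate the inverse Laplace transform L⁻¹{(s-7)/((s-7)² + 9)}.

Using frequency shift, L⁻¹{(s-7)/((s-7)² + 9)} = e^(7t)·cos(3t)

Final answer: e^(7t)·cos(3t)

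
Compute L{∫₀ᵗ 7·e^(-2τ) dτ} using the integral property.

L{∫₀ᵗ f(τ)dτ} = F(s)/s with F(s) = 7/(s+2), so L{∫₀ᵗ 7·e^(-2τ) dτ} = 7/(s(s+2))

Final answer: 7/(s(s+2))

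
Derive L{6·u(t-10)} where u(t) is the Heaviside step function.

L{u(t-a)} = e^(-as)/s. Here a=10, so L{u(t-10)} = e^(-10s)/s, and L{6·u(t-10)} = 6·e^(-10s)/s

Final answer: 6·e^(-10s)/s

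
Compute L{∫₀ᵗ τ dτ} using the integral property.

L{∫₀ᵗ f(τ)dτ} = F(s)/s with f(t) = t. F(s) = 1/s^2, so L{∫₀ᵗ τ dτ} = (1/s^2)/s = 1/s^3. (Check: ∫₀ᵗ τ dτ = t^2/2.)

Final answer: 1/s^3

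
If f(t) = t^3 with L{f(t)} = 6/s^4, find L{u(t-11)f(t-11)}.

Time shift theorem: L{u(t-a)f(t-a)} = e^(-as)F(s). Here a=11, F(s) = 6/s^4, so L{u(t-11)f(t-11)} = e^(-11s)·6/s^4

Final answer: e^(-11s)·6/s^4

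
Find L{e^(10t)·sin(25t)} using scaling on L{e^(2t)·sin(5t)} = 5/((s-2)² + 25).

Scaling with a=5: L{e^(10t)·sin(25t)} = (1/5) · 5/((s/5-2)² + 25). Simplifying: 25/((s-10)² + 625)

Final answer: 25/((s-10)² + 625)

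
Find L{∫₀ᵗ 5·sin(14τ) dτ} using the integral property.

L{∫₀ᵗ f(τ)dτ} = F(s)/s with F(s) = 70/(s² + 196), so the result is (70/(s² + 196))/s = 70/(s(s² + 196))

Final answer: 70/(s(s² + 196))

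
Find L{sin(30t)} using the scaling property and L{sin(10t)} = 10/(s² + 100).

Using L{f(at)} = (1/a)F(s/a) with a=3: L{sin(30t)} = (1/3) · 10/((s/3)² + 100) = (1/3) · 10·9/(s² + 900) = 30/(s² + 900)

Final answer: 30/(s² + 900)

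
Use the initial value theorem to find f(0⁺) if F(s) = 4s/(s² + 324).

f(0⁺) = lim_{s→∞} s·4s/(s² + 324) = lim_{s→∞} 4s²/(s² + 324) = 4

Final answer: 4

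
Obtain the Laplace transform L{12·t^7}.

L{t^n} = n!/s^(n+1), so L{t^7} = 5040/s^8. Then L{12·t^7} = 12·5040/s^8 = 60480/s^8

Final answer: 60480/s^8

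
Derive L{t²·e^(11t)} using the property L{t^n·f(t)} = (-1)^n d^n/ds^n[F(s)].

L{e^(11t)} = 1/(s-11). d/ds[1/(s-11)] = -1/(s-11)². d²/ds²[1/(s-11)] = 2/(s-11)³. So L{t²·e^(11t)} = (-1)² · 2/(s-11)³ = 2/(s-11)³

Final answer: 2/(s-11)³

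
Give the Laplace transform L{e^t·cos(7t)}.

L{e^(at)·cos(ωt)} = (s-a)/((s-a)² + ω²), so L{e^t·cos(7t)} = (s-1)/((s-1)² + 49)

Final answer: (s-1)/((s-1)² + 49)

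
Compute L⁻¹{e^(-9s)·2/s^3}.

L⁻¹{2/s^3} = t^2. By the time shift theorem, L⁻¹{e^(-as)F(s)} = u(t-a)f(t-a) with a=9, so L⁻¹{e^(-9s)·2/s^3} = u(t-9)·(t-9)^2

Final answer: u(t-9)·(t-9)^2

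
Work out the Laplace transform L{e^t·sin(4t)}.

L{e^(at)·sin(ωt)} = ω/((s-a)² + ω²), so L{e^t·sin(4t)} = 4/((s-1)² + 16)

Final answer: 4/((s-1)² + 16)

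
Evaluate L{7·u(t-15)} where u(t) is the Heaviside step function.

L{u(t-a)} = e^(-as)/s. Here a=15, so L{u(t-15)} = e^(-15s)/s, and L{7·u(t-15)} = 7·e^(-15s)/s

Final answer: 7·e^(-15s)/s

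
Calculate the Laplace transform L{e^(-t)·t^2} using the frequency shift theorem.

L{e^(at)·t^n} = n!/(s-a)^(n+1), so L{e^(-t)·t^2} = 2/(s+1)^3

Final answer: 2/(s+1)^3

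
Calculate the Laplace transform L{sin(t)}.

L{sin(ωt)} = ω/(s² + ω²), so L{sin(t)} = 1/(s² + 1)

Final answer: 1/(s² + 1)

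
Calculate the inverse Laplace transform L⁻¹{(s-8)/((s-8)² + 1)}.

Using frequency shift, L⁻¹{(s-8)/((s-8)² + 1)} = e^(8t)·cos(t)

Final answer: e^(8t)·cos(t)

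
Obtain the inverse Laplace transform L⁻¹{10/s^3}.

L⁻¹{n!/s^(n+1)} = t^n with n=2. So L⁻¹{2/s^3} = t^2, and L⁻¹{10/s^3} = (10/2)·t^2 = 5·t^2

Final answer: 5·t^2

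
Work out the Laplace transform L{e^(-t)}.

L{e^(at)} = 1/(s-a), so L{e^(-t)} = 1/(s+1)

Final answer: 1/(s+1)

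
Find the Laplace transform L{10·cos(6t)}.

L{cos(ωt)} = s/(s² + ω²), so L{cos(6t)} = s/(s² + 36). Then L{10·cos(6t)} = 10·s/(s² + 36) = 10s/(s² + 36)

Final answer: 10s/(s² + 36)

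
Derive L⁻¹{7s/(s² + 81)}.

This is the form c·s/(s² + a²) with a = 9, c = 7. L⁻¹ = 7·cos(9t)

Final answer: 7·cos(9t)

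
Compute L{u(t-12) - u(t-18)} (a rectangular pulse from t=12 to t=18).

L{u(t-a)} = e^(-as)/s. L{u(t-12) - u(t-18)} = (e^(-12s) - e^(-18s))/s

Final answer: (e^(-12s) - e^(-18s))/s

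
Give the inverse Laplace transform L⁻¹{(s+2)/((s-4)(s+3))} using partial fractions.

Using partial fractions, f(t) = (6e^(4t) + e^(-3t))/7

Final answer: (6e^(4t) + e^(-3t))/7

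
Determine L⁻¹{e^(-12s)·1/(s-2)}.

L⁻¹{1/(s-2)} = e^(2t). By the time shift theorem, L⁻¹{e^(-as)F(s)} = u(t-a)f(t-a) with a=12, so L⁻¹{e^(-12s)·1/(s-2)} = u(t-12)·e^(2(t-12))

Final answer: u(t-12)·e^(2(t-12))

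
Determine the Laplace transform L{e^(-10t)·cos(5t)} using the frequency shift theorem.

Frequency shift: L{e^(at)f(t)} = F(s-a). L{e^(-10t)·cos(5t)} = (s+10)/((s+10)² + 25)

Final answer: (s+10)/((s+10)² + 25)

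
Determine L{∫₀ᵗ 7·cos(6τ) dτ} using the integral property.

L{∫₀ᵗ f(τ)dτ} = F(s)/s with F(s) = 7s/(s² + 36), so the result is (7s/(s² + 36))/s = 7/(s² + 36)

Final answer: 7/(s² + 36)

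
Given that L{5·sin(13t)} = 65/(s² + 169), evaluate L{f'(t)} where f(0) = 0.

L{f'(t)} = s·F(s) - f(0) = s·65/(s² + 169) - 0 = 65s/(s² + 169)

Final answer: 65s/(s² + 169)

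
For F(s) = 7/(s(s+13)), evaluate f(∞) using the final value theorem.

f(∞) = lim_{s→0} s·7/(s(s+13)) = lim_{s→0} 7/(s+13) = 7/13 = 7/13

Final answer: 7/13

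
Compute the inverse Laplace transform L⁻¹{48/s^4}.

L⁻¹{n!/s^(n+1)} = t^n with n=3. So L⁻¹{6/s^4} = t^3, and L⁻¹{48/s^4} = (48/6)·t^3 = 8·t^3

Final answer: 8·t^3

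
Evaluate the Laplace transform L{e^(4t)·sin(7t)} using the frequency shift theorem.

Frequency shift: L{e^(at)f(t)} = F(s-a). L{e^(4t)·sin(7t)} = 7/((s-4)² + 49)

Final answer: 7/((s-4)² + 49)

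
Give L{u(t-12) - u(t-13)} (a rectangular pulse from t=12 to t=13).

L{u(t-a)} = e^(-as)/s. L{u(t-12) - u(t-13)} = (e^(-12s) - e^(-13s))/s

Final answer: (e^(-12s) - e^(-13s))/s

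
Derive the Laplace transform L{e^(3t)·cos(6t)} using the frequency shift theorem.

Frequency shift: L{e^(at)f(t)} = F(s-a). L{e^(3t)·cos(6t)} = (s-3)/((s-3)² + 36)

Final answer: (s-3)/((s-3)² + 36)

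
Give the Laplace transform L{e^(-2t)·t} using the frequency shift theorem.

L{e^(at)·t^n} = n!/(s-a)^(n+1), so L{e^(-2t)·t} = 1/(s+2)^2

Final answer: 1/(s+2)^2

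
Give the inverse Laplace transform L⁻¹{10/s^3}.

L⁻¹{n!/s^(n+1)} = t^n with n=2. So L⁻¹{2/s^3} = t^2, and L⁻¹{10/s^3} = (10/2)·t^2 = 5·t^2

Final answer: 5·t^2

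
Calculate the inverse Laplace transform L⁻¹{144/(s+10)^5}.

L⁻¹{n!/(s-a)^(n+1)} = t^n·e^(at) with n=4, a=-10. So L⁻¹{24/(s+10)^5} = t^4·e^(-10t), and L⁻¹{144/(s+10)^5} = (144/24)·t^4·e^(-10t) = 6·t^4·e^(-10t)

Final answer: 6·t^4·e^(-10t)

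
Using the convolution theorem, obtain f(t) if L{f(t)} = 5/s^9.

5/s^9 = (5/s)·(1/s^8) = L{5}·L{t^7/5040}. By convolution, f(t) = 5*t^7/5040 = ∫₀ᵗ 5·τ^7/5040 dτ = 5·t^8/40320

Final answer: 5·t^8/40320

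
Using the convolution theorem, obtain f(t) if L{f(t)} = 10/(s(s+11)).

10/(s(s+11)) = (10/s)·(1/(s+11)) = L{10}·L{e^(-11t)}. By convolution, f(t) = 10*e^(-11t) = ∫₀ᵗ 10·e^(-11τ) dτ = 10·(1 - e^(-11t))/11

Final answer: 10·(1 - e^(-11t))/11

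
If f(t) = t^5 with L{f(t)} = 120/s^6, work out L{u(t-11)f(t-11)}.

Time shift theorem: L{u(t-a)f(t-a)} = e^(-as)F(s). Here a=11, F(s) = 120/s^6, so L{u(t-11)f(t-11)} = e^(-11s)·120/s^6

Final answer: e^(-11s)·120/s^6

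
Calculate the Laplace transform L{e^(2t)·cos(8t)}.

L{e^(at)·cos(ωt)} = (s-a)/((s-a)² + ω²), so L{e^(2t)·cos(8t)} = (s-2)/((s-2)² + 64)

Final answer: (s-2)/((s-2)² + 64)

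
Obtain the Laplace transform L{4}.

L{4} = 4 · L{1} = 4/s

Final answer: 4/s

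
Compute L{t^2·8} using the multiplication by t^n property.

L{8} = 8/s. d^1/ds^1[1/s] = -1/s². d^2/ds^2[1/s] = 2/s^3. So L{t^2} = (-1)^{2}·2/s^3 = 2/s^3. Then L{t^2·8} = 8·2/s^3 = 16/s^3

Final answer: 16/s^3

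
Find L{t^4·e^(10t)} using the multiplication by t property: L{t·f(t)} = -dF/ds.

Using L{t^n·e^(at)} = n!/(s-a)^(n+1), L{t^4·e^(10t)} = 24/(s-10)^5

Final answer: 24/(s-10)^5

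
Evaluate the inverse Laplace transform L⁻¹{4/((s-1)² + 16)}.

Using frequency shift, L⁻¹{4/((s-1)² + 16)} = e^t·sin(4t)

Final answer: e^t·sin(4t)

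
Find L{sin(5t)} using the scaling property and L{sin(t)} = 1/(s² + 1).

Using L{f(at)} = (1/a)F(s/a) with a=5: L{sin(5t)} = (1/5) · 1/((s/5)² + 1) = (1/5) · 1·25/(s² + 25) = 5/(s² + 25)

Final answer: 5/(s² + 25)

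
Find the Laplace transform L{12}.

L{12} = 12 · L{1} = 12/s

Final answer: 12/s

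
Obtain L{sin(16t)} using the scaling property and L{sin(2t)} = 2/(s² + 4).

Using L{f(at)} = (1/a)F(s/a) with a=8: L{sin(16t)} = (1/8) · 2/((s/8)² + 4) = (1/8) · 2·64/(s² + 256) = 16/(s² + 256)

Final answer: 16/(s² + 256)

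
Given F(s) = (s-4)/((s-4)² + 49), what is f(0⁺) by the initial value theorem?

f(0⁺) = lim_{s→∞} sF(s) = lim_{s→∞} s(s-4)/((s-4)² + 49) = 1

Final answer: 1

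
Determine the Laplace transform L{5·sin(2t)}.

L{sin(ωt)} = ω/(s² + ω²), so L{sin(2t)} = 2/(s² + 4). Then L{5·sin(2t)} = 5·2/(s² + 4) = 10/(s² + 4)

Final answer: 10/(s² + 4)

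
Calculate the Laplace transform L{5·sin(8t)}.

L{sin(ωt)} = ω/(s² + ω²), so L{sin(8t)} = 8/(s² + 64). Then L{5·sin(8t)} = 5·8/(s² + 64) = 40/(s² + 64)

Final answer: 40/(s² + 64)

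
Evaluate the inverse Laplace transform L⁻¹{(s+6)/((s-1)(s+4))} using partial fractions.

Using partial fractions, f(t) = (7e^t - 2e^(-4t))/5

Final answer: (7e^t - 2e^(-4t))/5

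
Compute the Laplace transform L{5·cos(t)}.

L{cos(ωt)} = s/(s² + ω²), so L{cos(t)} = s/(s² + 1). Then L{5·cos(t)} = 5·s/(s² + 1) = 5s/(s² + 1)

Final answer: 5s/(s² + 1)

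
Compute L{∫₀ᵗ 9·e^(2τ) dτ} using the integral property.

L{∫₀ᵗ f(τ)dτ} = F(s)/s with F(s) = 9/(s-2), so L{∫₀ᵗ 9·e^(2τ) dτ} = 9/(s(s-2))

Final answer: 9/(s(s-2))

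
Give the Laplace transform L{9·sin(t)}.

L{sin(ωt)} = ω/(s² + ω²), so L{sin(t)} = 1/(s² + 1). Then L{9·sin(t)} = 9·1/(s² + 1) = 9/(s² + 1)

Final answer: 9/(s² + 1)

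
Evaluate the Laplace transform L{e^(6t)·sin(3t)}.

L{e^(at)·sin(ωt)} = ω/((s-a)² + ω²), so L{e^(6t)·sin(3t)} = 3/((s-6)² + 9)

Final answer: 3/((s-6)² + 9)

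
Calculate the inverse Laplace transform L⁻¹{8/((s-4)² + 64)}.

Using frequency shift, L⁻¹{8/((s-4)² + 64)} = e^(4t)·sin(8t)

Final answer: e^(4t)·sin(8t)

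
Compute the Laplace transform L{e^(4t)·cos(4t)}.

L{e^(at)·cos(ωt)} = (s-a)/((s-a)² + ω²), so L{e^(4t)·cos(4t)} = (s-4)/((s-4)² + 16)

Final answer: (s-4)/((s-4)² + 16)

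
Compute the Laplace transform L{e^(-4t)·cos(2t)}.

L{e^(at)·cos(ωt)} = (s-a)/((s-a)² + ω²), so L{e^(-4t)·cos(2t)} = (s+4)/((s+4)² + 4)

Final answer: (s+4)/((s+4)² + 4)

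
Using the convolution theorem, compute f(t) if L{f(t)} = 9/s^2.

9/s^2 = (9/s)·(1/s) = L{9}·L{1}. By convolution, f(t) = 9*1 = ∫₀ᵗ 9·1 dτ = 9·t

Final answer: 9·t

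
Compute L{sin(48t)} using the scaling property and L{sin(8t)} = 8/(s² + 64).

Using L{f(at)} = (1/a)F(s/a) with a=6: L{sin(48t)} = (1/6) · 8/((s/6)² + 64) = (1/6) · 8·36/(s² + 2304) = 48/(s² + 2304)

Final answer: 48/(s² + 2304)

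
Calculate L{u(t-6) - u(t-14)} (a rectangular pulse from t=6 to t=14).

L{u(t-a)} = e^(-as)/s. L{u(t-6) - u(t-14)} = (e^(-6s) - e^(-14s))/s

Final answer: (e^(-6s) - e^(-14s))/s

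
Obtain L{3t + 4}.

L{3t + 4} = 3·L{t} + 4·L{1} = 3/s² + 4/s

Final answer: 3/s² + 4/s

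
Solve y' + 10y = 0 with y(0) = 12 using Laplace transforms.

L{y'} + 10L{y} = 0. sY - 12 + 10Y = 0. Y(s+10) = 12. Y = 12/(s+10)

Final answer: y(t) = 12e^(-10t)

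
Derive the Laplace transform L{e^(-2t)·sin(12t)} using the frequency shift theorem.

Frequency shift: L{e^(at)f(t)} = F(s-a). L{e^(-2t)·sin(12t)} = 12/((s+2)² + 144)

Final answer: 12/((s+2)² + 144)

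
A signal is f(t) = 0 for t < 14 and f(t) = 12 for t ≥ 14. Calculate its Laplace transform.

f(t) = 12·u(t-14). L{u(t-14)} = e^(-14s)/s, so L{f(t)} = 12·e^(-14s)/s

Final answer: 12·e^(-14s)/s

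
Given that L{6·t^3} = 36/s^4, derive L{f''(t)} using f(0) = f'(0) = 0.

L{f''(t)} = s²F(s) - sf(0) - f'(0) = s²·36/s^4 - 0 - 0 = 36/s^2

Final answer: 36/s^2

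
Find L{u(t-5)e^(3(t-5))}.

u(t-a)f(t-a) with f(t)=e^(3t). L{e^(3t)} = 1/(s-3). By time shift: e^(-5s)/(s-3)

Final answer: e^(-5s)/(s-3)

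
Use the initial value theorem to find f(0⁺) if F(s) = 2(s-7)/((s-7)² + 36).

f(0⁺) = lim_{s→∞} sF(s) = lim_{s→∞} 2s(s-7)/((s-7)² + 36) = 2

Final answer: 2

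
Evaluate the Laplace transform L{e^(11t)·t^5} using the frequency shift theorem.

L{e^(at)·t^n} = n!/(s-a)^(n+1), so L{e^(11t)·t^5} = 120/(s-11)^6

Final answer: 120/(s-11)^6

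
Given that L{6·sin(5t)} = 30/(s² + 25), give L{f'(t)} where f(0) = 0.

L{f'(t)} = s·F(s) - f(0) = s·30/(s² + 25) - 0 = 30s/(s² + 25)

Final answer: 30s/(s² + 25)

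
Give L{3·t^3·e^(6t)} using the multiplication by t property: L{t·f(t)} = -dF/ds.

Using L{t^n·e^(at)} = n!/(s-a)^(n+1), L{t^3·e^(6t)} = 6/(s-6)^4, so L{3·t^3·e^(6t)} = 3·6/(s-6)^4 = 18/(s-6)^4

Final answer: 18/(s-6)^4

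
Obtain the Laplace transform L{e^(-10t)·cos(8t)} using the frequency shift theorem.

Frequency shift: L{e^(at)f(t)} = F(s-a). L{e^(-10t)·cos(8t)} = (s+10)/((s+10)² + 64)

Final answer: (s+10)/((s+10)² + 64)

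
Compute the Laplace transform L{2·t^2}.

L{t^n} = n!/s^(n+1), so L{t^2} = 2/s^3. Then L{2·t^2} = 2·2/s^3 = 4/s^3

Final answer: 4/s^3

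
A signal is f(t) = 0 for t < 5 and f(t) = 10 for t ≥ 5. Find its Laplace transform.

f(t) = 10·u(t-5). L{u(t-5)} = e^(-5s)/s, so L{f(t)} = 10·e^(-5s)/s

Final answer: 10·e^(-5s)/s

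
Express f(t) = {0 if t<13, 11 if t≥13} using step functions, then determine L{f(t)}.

f(t) = 11·u(t-13). L{u(t-13)} = e^(-13s)/s, so L{f(t)} = 11·e^(-13s)/s

Final answer: 11·e^(-13s)/s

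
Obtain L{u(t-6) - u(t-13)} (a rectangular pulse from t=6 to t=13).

L{u(t-a)} = e^(-as)/s. L{u(t-6) - u(t-13)} = (e^(-6s) - e^(-13s))/s

Final answer: (e^(-6s) - e^(-13s))/s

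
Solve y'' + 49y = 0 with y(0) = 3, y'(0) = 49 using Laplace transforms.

L{y''} + 49L{y} = 0. s²Y - 3s - 49 + 49Y = 0. Y(s² + 49) = 3s + 49. Y = (3s + 49)/(s² + 49). Inverting: y(t) = 3cos(7t) + 7sin(7t)

Final answer: y(t) = 3cos(7t) + 7sin(7t)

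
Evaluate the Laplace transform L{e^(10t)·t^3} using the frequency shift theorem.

L{e^(at)·t^n} = n!/(s-a)^(n+1), so L{e^(10t)·t^3} = 6/(s-10)^4

Final answer: 6/(s-10)^4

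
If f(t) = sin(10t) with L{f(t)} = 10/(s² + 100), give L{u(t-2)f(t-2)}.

Time shift theorem: L{u(t-a)f(t-a)} = e^(-as)F(s). Here a=2, F(s) = 10/(s² + 100), so L{u(t-2)f(t-2)} = e^(-2s)·10/(s² + 100)

Final answer: e^(-2s)·10/(s² + 100)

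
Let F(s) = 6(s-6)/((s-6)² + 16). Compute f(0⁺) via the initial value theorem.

f(0⁺) = lim_{s→∞} sF(s) = lim_{s→∞} 6s(s-6)/((s-6)² + 16) = 6

Final answer: 6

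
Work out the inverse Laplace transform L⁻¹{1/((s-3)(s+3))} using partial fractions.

Decompose: A/(s-3) + B/(s+3). A = 1/6, B = -1/6. f(t) = (e^(3t) - e^(-3t))/6

Final answer: (e^(3t) - e^(-3t))/6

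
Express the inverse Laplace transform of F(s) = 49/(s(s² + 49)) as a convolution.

49/(s(s² + 49)) = (1/s)·(49/(s² + 49)) = L{1}·L{7·sin(7t)}. So f(t) = 1*(7·sin(7t)) = ∫₀ᵗ 7·sin(7τ) dτ

Final answer: ∫₀ᵗ 7·sin(7τ) dτ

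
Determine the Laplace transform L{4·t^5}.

L{t^n} = n!/s^(n+1), so L{t^5} = 120/s^6. Then L{4·t^5} = 4·120/s^6 = 480/s^6

Final answer: 480/s^6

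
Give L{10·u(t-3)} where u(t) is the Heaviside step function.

L{u(t-a)} = e^(-as)/s. Here a=3, so L{u(t-3)} = e^(-3s)/s, and L{10·u(t-3)} = 10·e^(-3s)/s

Final answer: 10·e^(-3s)/s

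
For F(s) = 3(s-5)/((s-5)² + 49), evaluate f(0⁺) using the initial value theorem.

f(0⁺) = lim_{s→∞} sF(s) = lim_{s→∞} 3s(s-5)/((s-5)² + 49) = 3

Final answer: 3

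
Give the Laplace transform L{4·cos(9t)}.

L{cos(ωt)} = s/(s² + ω²), so L{cos(9t)} = s/(s² + 81). Then L{4·cos(9t)} = 4·s/(s² + 81) = 4s/(s² + 81)

Final answer: 4s/(s² + 81)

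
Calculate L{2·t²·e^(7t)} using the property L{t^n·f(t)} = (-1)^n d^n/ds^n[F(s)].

L{e^(7t)} = 1/(s-7). d/ds[1/(s-7)] = -1/(s-7)². d²/ds²[1/(s-7)] = 2/(s-7)³. So L{t²·e^(7t)} = (-1)² · 2/(s-7)³ = 2/(s-7)³. Then L{2·t²·e^(7t)} = 2·2/(s-7)³ = 4/(s-7)³

Final answer: 4/(s-7)³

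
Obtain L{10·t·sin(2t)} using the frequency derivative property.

L{sin(2t)} = 2/(s² + 4). By L{t·f(t)} = -F'(s): -d/ds[2/(s² + 4)] = -(2)·(-2s)/(s² + 4)² = 4s/(s² + 4)². Then L{10·t·sin(2t)} = 10·4s/(s² + 4)² = 40s/(s² + 4)²

Final answer: 40s/(s² + 4)²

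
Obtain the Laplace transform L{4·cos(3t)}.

L{cos(ωt)} = s/(s² + ω²), so L{cos(3t)} = s/(s² + 9). Then L{4·cos(3t)} = 4·s/(s² + 9) = 4s/(s² + 9)

Final answer: 4s/(s² + 9)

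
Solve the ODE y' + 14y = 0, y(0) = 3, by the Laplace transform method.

L{y'} + 14L{y} = 0. sY - 3 + 14Y = 0. Y(s+14) = 3. Y = 3/(s+14)

Final answer: y(t) = 3e^(-14t)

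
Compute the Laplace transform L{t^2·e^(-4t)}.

L{t^n·e^(at)} = n!/(s-a)^(n+1), so L{t^2·e^(-4t)} = 2/(s+4)^3

Final answer: 2/(s+4)^3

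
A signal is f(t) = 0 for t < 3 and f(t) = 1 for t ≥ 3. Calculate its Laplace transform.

f(t) = u(t-3). L{u(t-3)} = e^(-3s)/s, so L{f(t)} = e^(-3s)/s

Final answer: e^(-3s)/s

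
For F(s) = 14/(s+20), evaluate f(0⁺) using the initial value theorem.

f(0⁺) = lim_{s→∞} s·14/(s+20) = lim_{s→∞} 14s/(s+20) = 14

Final answer: 14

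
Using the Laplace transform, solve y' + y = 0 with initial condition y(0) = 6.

L{y'} + L{y} = 0. sY - 6 + Y = 0. Y(s+1) = 6. Y = 6/(s+1)

Final answer: y(t) = 6e^(-t)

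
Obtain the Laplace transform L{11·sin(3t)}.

L{sin(ωt)} = ω/(s² + ω²), so L{sin(3t)} = 3/(s² + 9). Then L{11·sin(3t)} = 11·3/(s² + 9) = 33/(s² + 9)

Final answer: 33/(s² + 9)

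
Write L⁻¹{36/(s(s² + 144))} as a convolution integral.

36/(s(s² + 144)) = (1/s)·(36/(s² + 144)) = L{1}·L{3·sin(12t)}. So f(t) = 1*(3·sin(12t)) = ∫₀ᵗ 3·sin(12τ) dτ

Final answer: ∫₀ᵗ 3·sin(12τ) dτ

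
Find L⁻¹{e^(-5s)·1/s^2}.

L⁻¹{1/s^2} = t. By the time shift theorem, L⁻¹{e^(-as)F(s)} = u(t-a)f(t-a) with a=5, so L⁻¹{e^(-5s)·1/s^2} = u(t-5)·(t-5)

Final answer: u(t-5)·(t-5)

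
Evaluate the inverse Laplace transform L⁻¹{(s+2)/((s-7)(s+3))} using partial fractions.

Using partial fractions, f(t) = (9e^(7t) + e^(-3t))/10

Final answer: (9e^(7t) + e^(-3t))/10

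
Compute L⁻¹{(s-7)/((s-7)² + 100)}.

Using frequency shift: L⁻¹{(s-a)/((s-a)² + b²)} = e^(at)cos(bt). Here a=7, b=10

Final answer: e^(7t)·cos(10t)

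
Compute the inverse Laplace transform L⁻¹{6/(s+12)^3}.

L⁻¹{n!/(s-a)^(n+1)} = t^n·e^(at) with n=2, a=-12. So L⁻¹{2/(s+12)^3} = t^2·e^(-12t), and L⁻¹{6/(s+12)^3} = (6/2)·t^2·e^(-12t) = 3·t^2·e^(-12t)

Final answer: 3·t^2·e^(-12t)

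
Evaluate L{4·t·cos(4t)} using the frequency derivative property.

L{cos(4t)} = s/(s² + 16). Derivative: d/ds[s/(s² + 16)] = [(s² + 16) - s·2s]/(s² + 16)² = (16 - s²)/(s² + 16)². So L{t·cos(4t)} = -F'(s) = (s² - 16)/(s² + 16)². Then L{4·t·cos(4t)} = 4·(s² - 16)/(s² + 16)²

Final answer: 4·(s² - 16)/(s² + 16)²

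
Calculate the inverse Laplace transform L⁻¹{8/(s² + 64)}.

L⁻¹{8/(s² + 64)} = sin(8t)

Final answer: sin(8t)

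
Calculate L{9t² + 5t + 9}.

L{9t² + 5t + 9} = 9·2/s³ + 5/s² + 9/s = 18/s³ + 5/s² + 9/s

Final answer: 18/s³ + 5/s² + 9/s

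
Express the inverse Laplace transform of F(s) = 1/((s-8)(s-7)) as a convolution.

1/((s-8)(s-7)) = (1/(s-8))·(1/(s-7)) = L{e^(8t)}·L{e^(7t)}. So f(t) = e^(8t)*e^(7t) = ∫₀ᵗ e^(8τ)·e^(7(t-τ)) dτ

Final answer: ∫₀ᵗ e^(8τ)·e^(7(t-τ)) dτ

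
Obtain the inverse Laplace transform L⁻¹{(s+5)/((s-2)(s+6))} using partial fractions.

Using partial fractions, f(t) = (7e^(2t) + e^(-6t))/8

Final answer: (7e^(2t) + e^(-6t))/8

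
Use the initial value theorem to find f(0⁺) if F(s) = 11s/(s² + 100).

f(0⁺) = lim_{s→∞} s·11s/(s² + 100) = lim_{s→∞} 11s²/(s² + 100) = 11

Final answer: 11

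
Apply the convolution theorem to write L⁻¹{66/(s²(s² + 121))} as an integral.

66/(s²(s² + 121)) = (1/s²)·(66/(s² + 121)) = L{t}·L{6·sin(11t)}. So f(t) = t*(6·sin(11t)) = ∫₀ᵗ 6τ·sin(11(t-τ)) dτ

Final answer: ∫₀ᵗ 6τ·sin(11(t-τ)) dτ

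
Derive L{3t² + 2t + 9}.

L{3t² + 2t + 9} = 3·2/s³ + 2/s² + 9/s = 6/s³ + 2/s² + 9/s

Final answer: 6/s³ + 2/s² + 9/s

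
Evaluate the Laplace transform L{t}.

L{t^n} = n!/s^(n+1), so L{t} = 1/s^2

Final answer: 1/s^2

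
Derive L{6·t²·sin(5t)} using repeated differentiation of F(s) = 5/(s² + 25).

F(s) = 5/(s² + 25). F'(s) = -10s/(s² + 25)². F''(s) = -10(25 - 3s²)/(s² + 25)³ = (30s² - 250)/(s² + 25)³. So L{t²·sin(5t)} = (-1)² F''(s) = (30s² - 250)/(s² + 25)³. Then L{6·t²·sin(5t)} = 6·(30s² - 250)/(s² + 25)³ = (180s² - 1500)/(s² + 25)³

Final answer: (180s² - 1500)/(s² + 25)³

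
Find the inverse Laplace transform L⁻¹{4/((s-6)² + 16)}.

Using frequency shift, L⁻¹{4/((s-6)² + 16)} = e^(6t)·sin(4t)

Final answer: e^(6t)·sin(4t)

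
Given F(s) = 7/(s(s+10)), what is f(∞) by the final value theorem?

f(∞) = lim_{s→0} s·7/(s(s+10)) = lim_{s→0} 7/(s+10) = 7/10 = 7/10

Final answer: 7/10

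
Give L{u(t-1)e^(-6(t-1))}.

u(t-a)f(t-a) with f(t)=e^(-6t). L{e^(-6t)} = 1/(s+6). By time shift: e^(-s)/(s+6)

Final answer: e^(-s)/(s+6)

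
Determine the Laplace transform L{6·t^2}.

L{t^n} = n!/s^(n+1), so L{t^2} = 2/s^3. Then L{6·t^2} = 6·2/s^3 = 12/s^3

Final answer: 12/s^3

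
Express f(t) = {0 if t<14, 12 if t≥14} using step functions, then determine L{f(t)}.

f(t) = 12·u(t-14). L{u(t-14)} = e^(-14s)/s, so L{f(t)} = 12·e^(-14s)/s

Final answer: 12·e^(-14s)/s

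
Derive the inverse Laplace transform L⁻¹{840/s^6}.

L⁻¹{n!/s^(n+1)} = t^n with n=5. So L⁻¹{120/s^6} = t^5, and L⁻¹{840/s^6} = (840/120)·t^5 = 7·t^5

Final answer: 7·t^5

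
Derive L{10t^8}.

L{t^n} = n!/s^(n+1). So L{10t^8} = 10·8!/s^9 = 403200/s^9

Final answer: 403200/s^9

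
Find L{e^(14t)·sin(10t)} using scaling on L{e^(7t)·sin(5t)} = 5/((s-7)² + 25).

Scaling with a=2: L{e^(14t)·sin(10t)} = (1/2) · 5/((s/2-7)² + 25). Simplifying: 10/((s-14)² + 100)

Final answer: 10/((s-14)² + 100)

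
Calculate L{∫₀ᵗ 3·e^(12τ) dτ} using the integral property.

L{∫₀ᵗ f(τ)dτ} = F(s)/s with F(s) = 3/(s-12), so L{∫₀ᵗ 3·e^(12τ) dτ} = 3/(s(s-12))

Final answer: 3/(s(s-12))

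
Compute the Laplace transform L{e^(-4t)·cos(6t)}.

L{e^(at)·cos(ωt)} = (s-a)/((s-a)² + ω²), so L{e^(-4t)·cos(6t)} = (s+4)/((s+4)² + 36)

Final answer: (s+4)/((s+4)² + 36)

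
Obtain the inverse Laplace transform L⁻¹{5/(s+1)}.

L⁻¹{1/(s-a)} = e^(at), so L⁻¹{1/(s+1)} = e^(-t), and L⁻¹{5/(s+1)} = 5·e^(-t)

Final answer: 5·e^(-t)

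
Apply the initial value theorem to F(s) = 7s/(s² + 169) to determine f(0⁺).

f(0⁺) = lim_{s→∞} s·7s/(s² + 169) = lim_{s→∞} 7s²/(s² + 169) = 7

Final answer: 7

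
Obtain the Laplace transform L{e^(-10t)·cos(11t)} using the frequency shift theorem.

Frequency shift: L{e^(at)f(t)} = F(s-a). L{e^(-10t)·cos(11t)} = (s+10)/((s+10)² + 121)

Final answer: (s+10)/((s+10)² + 121)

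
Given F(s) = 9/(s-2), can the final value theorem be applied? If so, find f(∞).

sF(s) = 9s/(s-2) has a pole at s = 2 in the right half-plane. Theorem does NOT apply (unstable system; f(t) = 9·e^(2t) grows without bound).

Final answer: Not applicable (unstable)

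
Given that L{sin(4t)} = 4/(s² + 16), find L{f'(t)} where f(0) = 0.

L{f'(t)} = s·F(s) - f(0) = s·4/(s² + 16) - 0 = 4s/(s² + 16)

Final answer: 4s/(s² + 16)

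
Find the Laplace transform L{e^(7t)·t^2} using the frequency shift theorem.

L{e^(at)·t^n} = n!/(s-a)^(n+1), so L{e^(7t)·t^2} = 2/(s-7)^3

Final answer: 2/(s-7)^3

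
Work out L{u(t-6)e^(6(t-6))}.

u(t-a)f(t-a) with f(t)=e^(6t). L{e^(6t)} = 1/(s-6). By time shift: e^(-6s)/(s-6)

Final answer: e^(-6s)/(s-6)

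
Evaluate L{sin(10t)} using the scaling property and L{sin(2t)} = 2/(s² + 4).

Using L{f(at)} = (1/a)F(s/a) with a=5: L{sin(10t)} = (1/5) · 2/((s/5)² + 4) = (1/5) · 2·25/(s² + 100) = 10/(s² + 100)

Final answer: 10/(s² + 100)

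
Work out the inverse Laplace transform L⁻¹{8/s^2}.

L⁻¹{n!/s^(n+1)} = t^n with n=1. So L⁻¹{1/s^2} = t, and L⁻¹{8/s^2} = (8/1)·t = 8·t

Final answer: 8·t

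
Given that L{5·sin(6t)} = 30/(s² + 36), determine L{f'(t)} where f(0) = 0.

L{f'(t)} = s·F(s) - f(0) = s·30/(s² + 36) - 0 = 30s/(s² + 36)

Final answer: 30s/(s² + 36)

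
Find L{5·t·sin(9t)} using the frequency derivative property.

L{sin(9t)} = 9/(s² + 81). By L{t·f(t)} = -F'(s): -d/ds[9/(s² + 81)] = -(9)·(-2s)/(s² + 81)² = 18s/(s² + 81)². Then L{5·t·sin(9t)} = 5·18s/(s² + 81)² = 90s/(s² + 81)²

Final answer: 90s/(s² + 81)²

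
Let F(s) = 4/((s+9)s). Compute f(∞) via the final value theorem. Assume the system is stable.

f(∞) = lim_{s→0} sF(s) = lim_{s→0} 4/(s+9) = 4/9

Final answer: 4/9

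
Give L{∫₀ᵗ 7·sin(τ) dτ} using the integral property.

L{∫₀ᵗ f(τ)dτ} = F(s)/s with F(s) = 7/(s² + 1), so the result is (7/(s² + 1))/s = 7/(s(s² + 1))

Final answer: 7/(s(s² + 1))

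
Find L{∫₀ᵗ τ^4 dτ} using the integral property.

L{∫₀ᵗ f(τ)dτ} = F(s)/s with f(t) = t^4. F(s) = 24/s^5, so L{∫₀ᵗ τ^4 dτ} = (24/s^5)/s = 24/s^6. (Check: ∫₀ᵗ τ^4 dτ = t^5/5.)

Final answer: 24/s^6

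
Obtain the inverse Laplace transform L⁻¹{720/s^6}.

L⁻¹{n!/s^(n+1)} = t^n with n=5. So L⁻¹{120/s^6} = t^5, and L⁻¹{720/s^6} = (720/120)·t^5 = 6·t^5

Final answer: 6·t^5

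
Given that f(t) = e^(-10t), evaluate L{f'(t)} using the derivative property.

f(0) = 1, F(s) = 1/(s+10). L{f'(t)} = s·F(s) - f(0) = s/(s+10) - 1 = (s - (s+10))/(s+10) = -10/(s+10)

Final answer: -10/(s+10)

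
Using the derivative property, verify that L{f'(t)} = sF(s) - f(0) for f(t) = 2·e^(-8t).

f'(t) = -16e^(-8t). Direct: L{f'(t)} = -16/(s+8). Property: s·2/(s+8) - 2 = (2s - 2(s+8))/(s+8) = -16/(s+8). ✓

Final answer: -16/(s+8)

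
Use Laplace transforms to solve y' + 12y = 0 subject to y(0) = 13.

L{y'} + 12L{y} = 0. sY - 13 + 12Y = 0. Y(s+12) = 13. Y = 13/(s+12)

Final answer: y(t) = 13e^(-12t)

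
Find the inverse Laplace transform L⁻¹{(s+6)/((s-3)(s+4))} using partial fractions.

Using partial fractions, f(t) = (9e^(3t) - 2e^(-4t))/7

Final answer: (9e^(3t) - 2e^(-4t))/7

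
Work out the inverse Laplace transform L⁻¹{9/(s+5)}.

L⁻¹{1/(s-a)} = e^(at), so L⁻¹{1/(s+5)} = e^(-5t), and L⁻¹{9/(s+5)} = 9·e^(-5t)

Final answer: 9·e^(-5t)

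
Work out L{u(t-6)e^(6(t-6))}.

u(t-a)f(t-a) with f(t)=e^(6t). L{e^(6t)} = 1/(s-6). By time shift: e^(-6s)/(s-6)

Final answer: e^(-6s)/(s-6)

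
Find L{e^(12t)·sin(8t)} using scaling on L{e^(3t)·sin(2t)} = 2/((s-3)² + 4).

Scaling with a=4: L{e^(12t)·sin(8t)} = (1/4) · 2/((s/4-3)² + 4). Simplifying: 8/((s-12)² + 64)

Final answer: 8/((s-12)² + 64)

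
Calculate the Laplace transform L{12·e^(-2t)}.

L{e^(at)} = 1/(s-a), so L{e^(-2t)} = 1/(s+2). Then L{12·e^(-2t)} = 12/(s+2)

Final answer: 12/(s+2)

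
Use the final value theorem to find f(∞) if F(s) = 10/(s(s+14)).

f(∞) = lim_{s→0} s·10/(s(s+14)) = lim_{s→0} 10/(s+14) = 10/14 = 5/7

Final answer: 5/7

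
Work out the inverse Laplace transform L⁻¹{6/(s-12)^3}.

L⁻¹{n!/(s-a)^(n+1)} = t^n·e^(at) with n=2, a=12. So L⁻¹{2/(s-12)^3} = t^2·e^(12t), and L⁻¹{6/(s-12)^3} = (6/2)·t^2·e^(12t) = 3·t^2·e^(12t)

Final answer: 3·t^2·e^(12t)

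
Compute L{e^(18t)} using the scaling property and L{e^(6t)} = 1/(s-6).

Using L{f(at)} = (1/a)F(s/a) with a=3 and f(t) = e^(6t): L{e^(18t)} = (1/3) · 1/((s/3)-6) = (1/3) · 3/(s-18) = 1/(s-18)

Final answer: 1/(s-18)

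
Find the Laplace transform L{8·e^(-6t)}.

L{e^(at)} = 1/(s-a), so L{e^(-6t)} = 1/(s+6). Then L{8·e^(-6t)} = 8/(s+6)

Final answer: 8/(s+6)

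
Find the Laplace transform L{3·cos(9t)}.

L{cos(ωt)} = s/(s² + ω²), so L{cos(9t)} = s/(s² + 81). Then L{3·cos(9t)} = 3·s/(s² + 81) = 3s/(s² + 81)

Final answer: 3s/(s² + 81)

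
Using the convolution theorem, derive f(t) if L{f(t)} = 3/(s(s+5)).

3/(s(s+5)) = (3/s)·(1/(s+5)) = L{3}·L{e^(-5t)}. By convolution, f(t) = 3*e^(-5t) = ∫₀ᵗ 3·e^(-5τ) dτ = 3·(1 - e^(-5t))/5

Final answer: 3·(1 - e^(-5t))/5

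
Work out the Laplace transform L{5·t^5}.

L{t^n} = n!/s^(n+1), so L{t^5} = 120/s^6. Then L{5·t^5} = 5·120/s^6 = 600/s^6

Final answer: 600/s^6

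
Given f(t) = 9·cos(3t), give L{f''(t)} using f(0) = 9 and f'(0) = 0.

F(s) = 9s/(s² + 9). L{f''(t)} = s²F(s) - sf(0) - f'(0) = 9s³/(s² + 9) - 9s = (9s³ - 9s(s² + 9))/(s² + 9) = -81s/(s² + 9)

Final answer: -81s/(s² + 9)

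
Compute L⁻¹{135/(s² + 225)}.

This is the form c·a/(s² + a²) with a = 15, c = 9. L⁻¹ = 9·sin(15t)

Final answer: 9·sin(15t)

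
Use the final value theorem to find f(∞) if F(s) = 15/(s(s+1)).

f(∞) = lim_{s→0} s·15/(s(s+1)) = lim_{s→0} 15/(s+1) = 15/1 = 15

Final answer: 15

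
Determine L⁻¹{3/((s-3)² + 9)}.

Form: b/((s-a)² + b²) → e^(at)sin(bt). With a=3, b=3

Final answer: e^(3t)·sin(3t)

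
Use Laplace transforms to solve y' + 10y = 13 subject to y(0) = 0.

sY + 10Y = 13/s. Y = 13/(s(s+10)). Partial fractions: Y = 13/10/s - 13/10/(s+10)

Final answer: y(t) = 13/10(1 - e^(-10t))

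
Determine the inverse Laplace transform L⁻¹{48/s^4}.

L⁻¹{n!/s^(n+1)} = t^n with n=3. So L⁻¹{6/s^4} = t^3, and L⁻¹{48/s^4} = (48/6)·t^3 = 8·t^3

Final answer: 8·t^3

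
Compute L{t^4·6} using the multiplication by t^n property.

L{6} = 6/s. d^1/ds^1[1/s] = -1/s². d^2/ds^2[1/s] = 2/s^3. d^3/ds^3[1/s] = -6/s^4. d^4/ds^4[1/s] = 24/s^5. So L{t^4} = (-1)^{4}·24/s^5 = 24/s^5. Then L{t^4·6} = 6·24/s^5 = 144/s^5

Final answer: 144/s^5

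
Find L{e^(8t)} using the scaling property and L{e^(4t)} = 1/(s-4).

Using L{f(at)} = (1/a)F(s/a) with a=2 and f(t) = e^(4t): L{e^(8t)} = (1/2) · 1/((s/2)-4) = (1/2) · 2/(s-8) = 1/(s-8)

Final answer: 1/(s-8)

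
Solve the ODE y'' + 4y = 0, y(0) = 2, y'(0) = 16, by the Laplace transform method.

L{y''} + 4L{y} = 0. s²Y - 2s - 16 + 4Y = 0. Y(s² + 4) = 2s + 16. Y = (2s + 16)/(s² + 4). Inverting: y(t) = 2cos(2t) + 8sin(2t)

Final answer: y(t) = 2cos(2t) + 8sin(2t)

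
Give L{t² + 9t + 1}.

L{t² + 9t + 1} = 2/s³ + 9/s² + 1/s = 2/s³ + 9/s² + 1/s

Final answer: 2/s³ + 9/s² + 1/s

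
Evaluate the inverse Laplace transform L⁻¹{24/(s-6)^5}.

L⁻¹{n!/(s-a)^(n+1)} = t^n·e^(at), so L⁻¹{24/(s-6)^5} = t^4·e^(6t)

Final answer: t^4·e^(6t)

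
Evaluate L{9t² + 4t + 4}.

L{9t² + 4t + 4} = 9·2/s³ + 4/s² + 4/s = 18/s³ + 4/s² + 4/s

Final answer: 18/s³ + 4/s² + 4/s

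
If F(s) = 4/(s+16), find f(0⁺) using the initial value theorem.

f(0⁺) = lim_{s→∞} s·4/(s+16) = lim_{s→∞} 4s/(s+16) = 4

Final answer: 4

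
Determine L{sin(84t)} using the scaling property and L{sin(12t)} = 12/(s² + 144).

Using L{f(at)} = (1/a)F(s/a) with a=7: L{sin(84t)} = (1/7) · 12/((s/7)² + 144) = (1/7) · 12·49/(s² + 7056) = 84/(s² + 7056)

Final answer: 84/(s² + 7056)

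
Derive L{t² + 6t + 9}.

L{t² + 6t + 9} = 2/s³ + 6/s² + 9/s = 2/s³ + 6/s² + 9/s

Final answer: 2/s³ + 6/s² + 9/s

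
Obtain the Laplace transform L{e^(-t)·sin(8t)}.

L{e^(at)·sin(ωt)} = ω/((s-a)² + ω²), so L{e^(-t)·sin(8t)} = 8/((s+1)² + 64)

Final answer: 8/((s+1)² + 64)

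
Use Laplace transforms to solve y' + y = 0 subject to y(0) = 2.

L{y'} + L{y} = 0. sY - 2 + Y = 0. Y(s+1) = 2. Y = 2/(s+1)

Final answer: y(t) = 2e^(-t)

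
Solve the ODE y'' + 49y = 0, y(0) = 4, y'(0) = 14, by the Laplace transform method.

L{y''} + 49L{y} = 0. s²Y - 4s - 14 + 49Y = 0. Y(s² + 49) = 4s + 14. Y = (4s + 14)/(s² + 49). Inverting: y(t) = 4cos(7t) + 2sin(7t)

Final answer: y(t) = 4cos(7t) + 2sin(7t)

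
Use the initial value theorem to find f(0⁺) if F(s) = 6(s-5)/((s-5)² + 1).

f(0⁺) = lim_{s→∞} sF(s) = lim_{s→∞} 6s(s-5)/((s-5)² + 1) = 6

Final answer: 6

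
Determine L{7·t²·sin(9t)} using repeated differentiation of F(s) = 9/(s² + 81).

F(s) = 9/(s² + 81). F'(s) = -18s/(s² + 81)². F''(s) = -18(81 - 3s²)/(s² + 81)³ = (54s² - 1458)/(s² + 81)³. So L{t²·sin(9t)} = (-1)² F''(s) = (54s² - 1458)/(s² + 81)³. Then L{7·t²·sin(9t)} = 7·(54s² - 1458)/(s² + 81)³ = (378s² - 10206)/(s² + 81)³

Final answer: (378s² - 10206)/(s² + 81)³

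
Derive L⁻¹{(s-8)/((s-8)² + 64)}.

Using frequency shift: L⁻¹{(s-a)/((s-a)² + b²)} = e^(at)cos(bt). Here a=8, b=8

Final answer: e^(8t)·cos(8t)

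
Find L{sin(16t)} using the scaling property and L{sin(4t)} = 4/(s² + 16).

Using L{f(at)} = (1/a)F(s/a) with a=4: L{sin(16t)} = (1/4) · 4/((s/4)² + 16) = (1/4) · 4·16/(s² + 256) = 16/(s² + 256)

Final answer: 16/(s² + 256)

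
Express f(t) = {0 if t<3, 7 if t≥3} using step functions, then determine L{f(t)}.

f(t) = 7·u(t-3). L{u(t-3)} = e^(-3s)/s, so L{f(t)} = 7·e^(-3s)/s

Final answer: 7·e^(-3s)/s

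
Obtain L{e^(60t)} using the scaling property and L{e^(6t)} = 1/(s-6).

Using L{f(at)} = (1/a)F(s/a) with a=10 and f(t) = e^(6t): L{e^(60t)} = (1/10) · 1/((s/10)-6) = (1/10) · 10/(s-60) = 1/(s-60)

Final answer: 1/(s-60)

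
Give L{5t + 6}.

L{5t + 6} = 5·L{t} + 6·L{1} = 5/s² + 6/s

Final answer: 5/s² + 6/s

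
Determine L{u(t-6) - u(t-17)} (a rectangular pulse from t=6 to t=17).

L{u(t-a)} = e^(-as)/s. L{u(t-6) - u(t-17)} = (e^(-6s) - e^(-17s))/s

Final answer: (e^(-6s) - e^(-17s))/s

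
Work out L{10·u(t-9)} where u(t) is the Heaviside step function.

L{u(t-a)} = e^(-as)/s. Here a=9, so L{u(t-9)} = e^(-9s)/s, and L{10·u(t-9)} = 10·e^(-9s)/s

Final answer: 10·e^(-9s)/s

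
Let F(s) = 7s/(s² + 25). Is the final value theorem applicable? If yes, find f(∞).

The final value theorem requires all poles of sF(s) in the left half-plane. sF(s) = 7s²/(s² + 25) has poles at s = ±5i (imaginary axis). Theorem does NOT apply (oscillatory system).

Final answer: Not applicable (oscillatory)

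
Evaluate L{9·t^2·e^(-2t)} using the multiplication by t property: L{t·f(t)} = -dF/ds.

Using L{t^n·e^(at)} = n!/(s-a)^(n+1), L{t^2·e^(-2t)} = 2/(s+2)^3, so L{9·t^2·e^(-2t)} = 9·2/(s+2)^3 = 18/(s+2)^3

Final answer: 18/(s+2)^3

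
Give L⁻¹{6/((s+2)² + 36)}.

Form: b/((s-a)² + b²) → e^(at)sin(bt). With a=-2, b=6

Final answer: e^(-2t)·sin(6t)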